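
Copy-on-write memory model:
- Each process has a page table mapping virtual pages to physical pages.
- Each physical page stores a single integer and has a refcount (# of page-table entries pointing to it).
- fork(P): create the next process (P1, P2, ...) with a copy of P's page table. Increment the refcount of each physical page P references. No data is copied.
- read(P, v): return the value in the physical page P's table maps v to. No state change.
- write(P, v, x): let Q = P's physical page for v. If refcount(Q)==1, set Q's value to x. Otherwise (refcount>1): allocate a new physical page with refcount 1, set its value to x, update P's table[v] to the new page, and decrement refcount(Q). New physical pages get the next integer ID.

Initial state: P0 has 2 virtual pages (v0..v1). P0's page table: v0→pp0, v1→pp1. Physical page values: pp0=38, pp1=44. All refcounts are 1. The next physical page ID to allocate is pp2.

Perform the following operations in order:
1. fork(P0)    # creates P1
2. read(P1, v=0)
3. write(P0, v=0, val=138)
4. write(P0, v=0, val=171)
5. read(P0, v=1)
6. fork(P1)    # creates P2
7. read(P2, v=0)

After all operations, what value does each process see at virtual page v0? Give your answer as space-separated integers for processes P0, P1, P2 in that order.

Answer: 171 38 38

Derivation:
Op 1: fork(P0) -> P1. 2 ppages; refcounts: pp0:2 pp1:2
Op 2: read(P1, v0) -> 38. No state change.
Op 3: write(P0, v0, 138). refcount(pp0)=2>1 -> COPY to pp2. 3 ppages; refcounts: pp0:1 pp1:2 pp2:1
Op 4: write(P0, v0, 171). refcount(pp2)=1 -> write in place. 3 ppages; refcounts: pp0:1 pp1:2 pp2:1
Op 5: read(P0, v1) -> 44. No state change.
Op 6: fork(P1) -> P2. 3 ppages; refcounts: pp0:2 pp1:3 pp2:1
Op 7: read(P2, v0) -> 38. No state change.
P0: v0 -> pp2 = 171
P1: v0 -> pp0 = 38
P2: v0 -> pp0 = 38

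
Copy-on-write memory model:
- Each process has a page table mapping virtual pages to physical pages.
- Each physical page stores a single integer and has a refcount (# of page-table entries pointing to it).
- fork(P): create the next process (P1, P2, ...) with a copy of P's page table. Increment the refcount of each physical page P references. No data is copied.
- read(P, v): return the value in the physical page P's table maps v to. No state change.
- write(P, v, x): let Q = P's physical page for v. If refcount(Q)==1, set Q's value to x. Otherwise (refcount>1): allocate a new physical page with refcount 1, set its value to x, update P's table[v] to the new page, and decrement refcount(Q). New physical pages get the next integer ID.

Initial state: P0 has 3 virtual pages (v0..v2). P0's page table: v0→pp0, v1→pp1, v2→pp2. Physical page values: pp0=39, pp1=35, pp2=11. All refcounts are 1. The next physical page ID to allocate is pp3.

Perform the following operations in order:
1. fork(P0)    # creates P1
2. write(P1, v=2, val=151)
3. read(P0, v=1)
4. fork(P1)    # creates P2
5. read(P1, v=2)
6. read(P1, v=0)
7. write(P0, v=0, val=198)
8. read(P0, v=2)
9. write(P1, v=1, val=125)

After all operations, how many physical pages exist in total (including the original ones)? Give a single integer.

Answer: 6

Derivation:
Op 1: fork(P0) -> P1. 3 ppages; refcounts: pp0:2 pp1:2 pp2:2
Op 2: write(P1, v2, 151). refcount(pp2)=2>1 -> COPY to pp3. 4 ppages; refcounts: pp0:2 pp1:2 pp2:1 pp3:1
Op 3: read(P0, v1) -> 35. No state change.
Op 4: fork(P1) -> P2. 4 ppages; refcounts: pp0:3 pp1:3 pp2:1 pp3:2
Op 5: read(P1, v2) -> 151. No state change.
Op 6: read(P1, v0) -> 39. No state change.
Op 7: write(P0, v0, 198). refcount(pp0)=3>1 -> COPY to pp4. 5 ppages; refcounts: pp0:2 pp1:3 pp2:1 pp3:2 pp4:1
Op 8: read(P0, v2) -> 11. No state change.
Op 9: write(P1, v1, 125). refcount(pp1)=3>1 -> COPY to pp5. 6 ppages; refcounts: pp0:2 pp1:2 pp2:1 pp3:2 pp4:1 pp5:1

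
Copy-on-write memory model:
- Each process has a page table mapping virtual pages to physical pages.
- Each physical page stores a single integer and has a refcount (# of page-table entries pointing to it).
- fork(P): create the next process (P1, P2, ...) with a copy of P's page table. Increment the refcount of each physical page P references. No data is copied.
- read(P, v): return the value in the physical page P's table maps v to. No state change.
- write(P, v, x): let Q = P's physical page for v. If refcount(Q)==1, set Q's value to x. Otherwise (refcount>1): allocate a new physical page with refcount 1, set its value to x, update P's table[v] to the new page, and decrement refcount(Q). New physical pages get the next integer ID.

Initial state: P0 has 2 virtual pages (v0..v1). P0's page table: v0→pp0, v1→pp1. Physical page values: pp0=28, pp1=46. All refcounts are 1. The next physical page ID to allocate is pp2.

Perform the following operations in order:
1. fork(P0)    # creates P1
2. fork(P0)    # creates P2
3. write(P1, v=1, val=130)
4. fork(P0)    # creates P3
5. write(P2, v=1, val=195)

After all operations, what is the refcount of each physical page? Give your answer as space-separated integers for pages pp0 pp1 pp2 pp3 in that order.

Answer: 4 2 1 1

Derivation:
Op 1: fork(P0) -> P1. 2 ppages; refcounts: pp0:2 pp1:2
Op 2: fork(P0) -> P2. 2 ppages; refcounts: pp0:3 pp1:3
Op 3: write(P1, v1, 130). refcount(pp1)=3>1 -> COPY to pp2. 3 ppages; refcounts: pp0:3 pp1:2 pp2:1
Op 4: fork(P0) -> P3. 3 ppages; refcounts: pp0:4 pp1:3 pp2:1
Op 5: write(P2, v1, 195). refcount(pp1)=3>1 -> COPY to pp3. 4 ppages; refcounts: pp0:4 pp1:2 pp2:1 pp3:1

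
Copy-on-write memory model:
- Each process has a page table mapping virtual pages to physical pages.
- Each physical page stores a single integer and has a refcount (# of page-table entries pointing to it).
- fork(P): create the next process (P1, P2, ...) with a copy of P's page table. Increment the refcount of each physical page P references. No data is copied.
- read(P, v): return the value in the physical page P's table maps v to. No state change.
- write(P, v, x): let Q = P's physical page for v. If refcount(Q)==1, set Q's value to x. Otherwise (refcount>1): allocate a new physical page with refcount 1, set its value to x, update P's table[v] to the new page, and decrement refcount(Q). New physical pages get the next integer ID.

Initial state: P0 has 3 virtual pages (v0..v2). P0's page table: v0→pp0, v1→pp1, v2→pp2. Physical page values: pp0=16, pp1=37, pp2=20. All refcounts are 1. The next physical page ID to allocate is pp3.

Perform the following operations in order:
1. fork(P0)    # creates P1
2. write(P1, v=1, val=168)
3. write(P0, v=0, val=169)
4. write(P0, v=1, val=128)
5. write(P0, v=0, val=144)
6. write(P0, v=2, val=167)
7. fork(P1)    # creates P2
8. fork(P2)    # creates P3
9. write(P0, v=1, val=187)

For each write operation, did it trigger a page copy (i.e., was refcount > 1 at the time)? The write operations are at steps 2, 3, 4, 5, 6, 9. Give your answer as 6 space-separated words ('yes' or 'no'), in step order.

Op 1: fork(P0) -> P1. 3 ppages; refcounts: pp0:2 pp1:2 pp2:2
Op 2: write(P1, v1, 168). refcount(pp1)=2>1 -> COPY to pp3. 4 ppages; refcounts: pp0:2 pp1:1 pp2:2 pp3:1
Op 3: write(P0, v0, 169). refcount(pp0)=2>1 -> COPY to pp4. 5 ppages; refcounts: pp0:1 pp1:1 pp2:2 pp3:1 pp4:1
Op 4: write(P0, v1, 128). refcount(pp1)=1 -> write in place. 5 ppages; refcounts: pp0:1 pp1:1 pp2:2 pp3:1 pp4:1
Op 5: write(P0, v0, 144). refcount(pp4)=1 -> write in place. 5 ppages; refcounts: pp0:1 pp1:1 pp2:2 pp3:1 pp4:1
Op 6: write(P0, v2, 167). refcount(pp2)=2>1 -> COPY to pp5. 6 ppages; refcounts: pp0:1 pp1:1 pp2:1 pp3:1 pp4:1 pp5:1
Op 7: fork(P1) -> P2. 6 ppages; refcounts: pp0:2 pp1:1 pp2:2 pp3:2 pp4:1 pp5:1
Op 8: fork(P2) -> P3. 6 ppages; refcounts: pp0:3 pp1:1 pp2:3 pp3:3 pp4:1 pp5:1
Op 9: write(P0, v1, 187). refcount(pp1)=1 -> write in place. 6 ppages; refcounts: pp0:3 pp1:1 pp2:3 pp3:3 pp4:1 pp5:1

yes yes no no yes no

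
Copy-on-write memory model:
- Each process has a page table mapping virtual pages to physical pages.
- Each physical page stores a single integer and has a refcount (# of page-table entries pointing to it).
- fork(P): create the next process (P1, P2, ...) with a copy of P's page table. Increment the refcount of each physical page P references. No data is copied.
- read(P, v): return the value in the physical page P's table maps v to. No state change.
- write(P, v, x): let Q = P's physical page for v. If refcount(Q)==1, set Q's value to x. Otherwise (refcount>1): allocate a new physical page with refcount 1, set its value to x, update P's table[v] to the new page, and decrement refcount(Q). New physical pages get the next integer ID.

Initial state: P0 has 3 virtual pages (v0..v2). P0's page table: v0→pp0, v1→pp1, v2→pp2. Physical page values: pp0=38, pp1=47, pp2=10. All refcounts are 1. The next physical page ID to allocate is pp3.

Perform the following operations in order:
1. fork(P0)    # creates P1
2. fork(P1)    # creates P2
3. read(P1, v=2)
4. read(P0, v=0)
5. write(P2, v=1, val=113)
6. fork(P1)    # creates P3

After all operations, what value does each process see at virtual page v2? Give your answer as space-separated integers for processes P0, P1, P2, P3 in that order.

Answer: 10 10 10 10

Derivation:
Op 1: fork(P0) -> P1. 3 ppages; refcounts: pp0:2 pp1:2 pp2:2
Op 2: fork(P1) -> P2. 3 ppages; refcounts: pp0:3 pp1:3 pp2:3
Op 3: read(P1, v2) -> 10. No state change.
Op 4: read(P0, v0) -> 38. No state change.
Op 5: write(P2, v1, 113). refcount(pp1)=3>1 -> COPY to pp3. 4 ppages; refcounts: pp0:3 pp1:2 pp2:3 pp3:1
Op 6: fork(P1) -> P3. 4 ppages; refcounts: pp0:4 pp1:3 pp2:4 pp3:1
P0: v2 -> pp2 = 10
P1: v2 -> pp2 = 10
P2: v2 -> pp2 = 10
P3: v2 -> pp2 = 10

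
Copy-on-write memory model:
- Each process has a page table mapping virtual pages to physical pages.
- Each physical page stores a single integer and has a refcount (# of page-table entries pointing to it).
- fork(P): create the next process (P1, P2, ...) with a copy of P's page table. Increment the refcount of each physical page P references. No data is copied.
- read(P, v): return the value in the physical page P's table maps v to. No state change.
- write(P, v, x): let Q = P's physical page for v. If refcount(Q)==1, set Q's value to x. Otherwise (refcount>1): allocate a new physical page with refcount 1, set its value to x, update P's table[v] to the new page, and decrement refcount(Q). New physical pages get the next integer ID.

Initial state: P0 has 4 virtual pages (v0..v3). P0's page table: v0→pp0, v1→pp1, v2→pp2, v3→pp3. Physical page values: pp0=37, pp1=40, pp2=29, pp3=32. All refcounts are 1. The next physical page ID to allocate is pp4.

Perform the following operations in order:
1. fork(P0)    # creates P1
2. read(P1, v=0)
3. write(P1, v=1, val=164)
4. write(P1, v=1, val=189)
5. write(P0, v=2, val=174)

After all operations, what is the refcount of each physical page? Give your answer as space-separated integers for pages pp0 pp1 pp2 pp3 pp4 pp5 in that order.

Answer: 2 1 1 2 1 1

Derivation:
Op 1: fork(P0) -> P1. 4 ppages; refcounts: pp0:2 pp1:2 pp2:2 pp3:2
Op 2: read(P1, v0) -> 37. No state change.
Op 3: write(P1, v1, 164). refcount(pp1)=2>1 -> COPY to pp4. 5 ppages; refcounts: pp0:2 pp1:1 pp2:2 pp3:2 pp4:1
Op 4: write(P1, v1, 189). refcount(pp4)=1 -> write in place. 5 ppages; refcounts: pp0:2 pp1:1 pp2:2 pp3:2 pp4:1
Op 5: write(P0, v2, 174). refcount(pp2)=2>1 -> COPY to pp5. 6 ppages; refcounts: pp0:2 pp1:1 pp2:1 pp3:2 pp4:1 pp5:1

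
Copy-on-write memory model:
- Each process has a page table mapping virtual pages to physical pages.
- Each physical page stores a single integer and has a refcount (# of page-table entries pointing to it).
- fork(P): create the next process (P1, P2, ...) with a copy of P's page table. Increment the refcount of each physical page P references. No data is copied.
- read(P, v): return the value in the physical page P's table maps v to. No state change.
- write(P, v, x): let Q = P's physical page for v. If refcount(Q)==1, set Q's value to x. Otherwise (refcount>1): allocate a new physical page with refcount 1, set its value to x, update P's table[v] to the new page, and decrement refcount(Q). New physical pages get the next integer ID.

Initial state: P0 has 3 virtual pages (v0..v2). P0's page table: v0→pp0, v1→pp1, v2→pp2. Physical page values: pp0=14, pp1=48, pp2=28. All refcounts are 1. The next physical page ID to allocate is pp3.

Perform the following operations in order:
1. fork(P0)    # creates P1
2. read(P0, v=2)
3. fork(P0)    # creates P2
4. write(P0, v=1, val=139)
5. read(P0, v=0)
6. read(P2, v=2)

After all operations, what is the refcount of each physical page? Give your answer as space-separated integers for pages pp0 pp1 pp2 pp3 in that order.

Answer: 3 2 3 1

Derivation:
Op 1: fork(P0) -> P1. 3 ppages; refcounts: pp0:2 pp1:2 pp2:2
Op 2: read(P0, v2) -> 28. No state change.
Op 3: fork(P0) -> P2. 3 ppages; refcounts: pp0:3 pp1:3 pp2:3
Op 4: write(P0, v1, 139). refcount(pp1)=3>1 -> COPY to pp3. 4 ppages; refcounts: pp0:3 pp1:2 pp2:3 pp3:1
Op 5: read(P0, v0) -> 14. No state change.
Op 6: read(P2, v2) -> 28. No state change.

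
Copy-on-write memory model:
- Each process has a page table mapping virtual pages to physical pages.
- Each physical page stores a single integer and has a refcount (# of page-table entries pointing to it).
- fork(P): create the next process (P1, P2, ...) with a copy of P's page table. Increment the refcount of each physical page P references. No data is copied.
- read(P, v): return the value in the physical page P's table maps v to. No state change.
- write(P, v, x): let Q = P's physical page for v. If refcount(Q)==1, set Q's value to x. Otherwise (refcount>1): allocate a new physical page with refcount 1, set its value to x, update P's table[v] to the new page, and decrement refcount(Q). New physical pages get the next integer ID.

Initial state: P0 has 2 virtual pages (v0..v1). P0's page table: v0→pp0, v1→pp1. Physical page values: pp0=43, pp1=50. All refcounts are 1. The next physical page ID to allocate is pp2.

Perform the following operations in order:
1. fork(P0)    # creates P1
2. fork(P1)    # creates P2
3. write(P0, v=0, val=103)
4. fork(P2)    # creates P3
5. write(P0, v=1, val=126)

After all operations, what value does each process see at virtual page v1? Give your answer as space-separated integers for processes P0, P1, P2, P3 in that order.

Op 1: fork(P0) -> P1. 2 ppages; refcounts: pp0:2 pp1:2
Op 2: fork(P1) -> P2. 2 ppages; refcounts: pp0:3 pp1:3
Op 3: write(P0, v0, 103). refcount(pp0)=3>1 -> COPY to pp2. 3 ppages; refcounts: pp0:2 pp1:3 pp2:1
Op 4: fork(P2) -> P3. 3 ppages; refcounts: pp0:3 pp1:4 pp2:1
Op 5: write(P0, v1, 126). refcount(pp1)=4>1 -> COPY to pp3. 4 ppages; refcounts: pp0:3 pp1:3 pp2:1 pp3:1
P0: v1 -> pp3 = 126
P1: v1 -> pp1 = 50
P2: v1 -> pp1 = 50
P3: v1 -> pp1 = 50

Answer: 126 50 50 50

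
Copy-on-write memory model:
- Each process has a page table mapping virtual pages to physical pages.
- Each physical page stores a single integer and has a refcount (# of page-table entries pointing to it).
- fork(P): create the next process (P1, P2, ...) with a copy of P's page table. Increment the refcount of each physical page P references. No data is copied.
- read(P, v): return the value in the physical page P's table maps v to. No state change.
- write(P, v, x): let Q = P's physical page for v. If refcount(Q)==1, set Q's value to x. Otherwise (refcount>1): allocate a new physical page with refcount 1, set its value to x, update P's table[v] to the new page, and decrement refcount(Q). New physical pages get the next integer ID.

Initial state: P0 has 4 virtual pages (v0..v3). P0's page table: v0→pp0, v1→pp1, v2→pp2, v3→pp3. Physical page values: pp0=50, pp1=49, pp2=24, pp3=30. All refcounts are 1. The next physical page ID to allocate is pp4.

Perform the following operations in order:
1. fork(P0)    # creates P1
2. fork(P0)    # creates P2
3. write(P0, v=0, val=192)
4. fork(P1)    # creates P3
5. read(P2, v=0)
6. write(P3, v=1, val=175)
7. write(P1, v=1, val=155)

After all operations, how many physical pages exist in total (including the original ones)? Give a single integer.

Answer: 7

Derivation:
Op 1: fork(P0) -> P1. 4 ppages; refcounts: pp0:2 pp1:2 pp2:2 pp3:2
Op 2: fork(P0) -> P2. 4 ppages; refcounts: pp0:3 pp1:3 pp2:3 pp3:3
Op 3: write(P0, v0, 192). refcount(pp0)=3>1 -> COPY to pp4. 5 ppages; refcounts: pp0:2 pp1:3 pp2:3 pp3:3 pp4:1
Op 4: fork(P1) -> P3. 5 ppages; refcounts: pp0:3 pp1:4 pp2:4 pp3:4 pp4:1
Op 5: read(P2, v0) -> 50. No state change.
Op 6: write(P3, v1, 175). refcount(pp1)=4>1 -> COPY to pp5. 6 ppages; refcounts: pp0:3 pp1:3 pp2:4 pp3:4 pp4:1 pp5:1
Op 7: write(P1, v1, 155). refcount(pp1)=3>1 -> COPY to pp6. 7 ppages; refcounts: pp0:3 pp1:2 pp2:4 pp3:4 pp4:1 pp5:1 pp6:1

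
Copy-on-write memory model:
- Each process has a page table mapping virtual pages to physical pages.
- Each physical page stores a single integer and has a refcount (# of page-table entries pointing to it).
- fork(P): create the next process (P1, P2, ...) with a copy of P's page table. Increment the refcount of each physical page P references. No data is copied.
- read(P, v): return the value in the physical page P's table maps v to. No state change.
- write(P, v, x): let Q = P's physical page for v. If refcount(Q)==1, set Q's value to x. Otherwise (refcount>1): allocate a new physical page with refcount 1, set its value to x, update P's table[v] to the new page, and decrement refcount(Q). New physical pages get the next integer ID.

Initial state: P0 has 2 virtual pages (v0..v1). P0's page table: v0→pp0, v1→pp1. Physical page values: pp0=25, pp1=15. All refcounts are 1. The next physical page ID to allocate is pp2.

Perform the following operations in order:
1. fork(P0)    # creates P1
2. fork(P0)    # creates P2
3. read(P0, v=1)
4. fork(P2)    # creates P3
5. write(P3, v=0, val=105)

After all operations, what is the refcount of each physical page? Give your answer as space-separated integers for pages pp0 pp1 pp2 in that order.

Op 1: fork(P0) -> P1. 2 ppages; refcounts: pp0:2 pp1:2
Op 2: fork(P0) -> P2. 2 ppages; refcounts: pp0:3 pp1:3
Op 3: read(P0, v1) -> 15. No state change.
Op 4: fork(P2) -> P3. 2 ppages; refcounts: pp0:4 pp1:4
Op 5: write(P3, v0, 105). refcount(pp0)=4>1 -> COPY to pp2. 3 ppages; refcounts: pp0:3 pp1:4 pp2:1

Answer: 3 4 1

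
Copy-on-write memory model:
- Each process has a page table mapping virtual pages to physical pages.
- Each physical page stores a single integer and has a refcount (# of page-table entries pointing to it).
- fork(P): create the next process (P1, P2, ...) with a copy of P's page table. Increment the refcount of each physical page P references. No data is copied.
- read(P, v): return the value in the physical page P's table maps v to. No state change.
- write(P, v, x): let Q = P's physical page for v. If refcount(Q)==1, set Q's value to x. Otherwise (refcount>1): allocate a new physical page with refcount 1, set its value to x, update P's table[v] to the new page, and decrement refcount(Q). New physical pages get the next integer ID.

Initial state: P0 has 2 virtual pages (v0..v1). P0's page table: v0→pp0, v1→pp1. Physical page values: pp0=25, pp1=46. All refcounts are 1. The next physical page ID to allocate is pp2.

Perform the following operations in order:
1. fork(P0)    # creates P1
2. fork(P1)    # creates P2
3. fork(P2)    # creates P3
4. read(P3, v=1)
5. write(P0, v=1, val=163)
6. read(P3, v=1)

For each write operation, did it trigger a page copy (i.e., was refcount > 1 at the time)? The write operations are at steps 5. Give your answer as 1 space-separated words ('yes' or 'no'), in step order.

Op 1: fork(P0) -> P1. 2 ppages; refcounts: pp0:2 pp1:2
Op 2: fork(P1) -> P2. 2 ppages; refcounts: pp0:3 pp1:3
Op 3: fork(P2) -> P3. 2 ppages; refcounts: pp0:4 pp1:4
Op 4: read(P3, v1) -> 46. No state change.
Op 5: write(P0, v1, 163). refcount(pp1)=4>1 -> COPY to pp2. 3 ppages; refcounts: pp0:4 pp1:3 pp2:1
Op 6: read(P3, v1) -> 46. No state change.

yes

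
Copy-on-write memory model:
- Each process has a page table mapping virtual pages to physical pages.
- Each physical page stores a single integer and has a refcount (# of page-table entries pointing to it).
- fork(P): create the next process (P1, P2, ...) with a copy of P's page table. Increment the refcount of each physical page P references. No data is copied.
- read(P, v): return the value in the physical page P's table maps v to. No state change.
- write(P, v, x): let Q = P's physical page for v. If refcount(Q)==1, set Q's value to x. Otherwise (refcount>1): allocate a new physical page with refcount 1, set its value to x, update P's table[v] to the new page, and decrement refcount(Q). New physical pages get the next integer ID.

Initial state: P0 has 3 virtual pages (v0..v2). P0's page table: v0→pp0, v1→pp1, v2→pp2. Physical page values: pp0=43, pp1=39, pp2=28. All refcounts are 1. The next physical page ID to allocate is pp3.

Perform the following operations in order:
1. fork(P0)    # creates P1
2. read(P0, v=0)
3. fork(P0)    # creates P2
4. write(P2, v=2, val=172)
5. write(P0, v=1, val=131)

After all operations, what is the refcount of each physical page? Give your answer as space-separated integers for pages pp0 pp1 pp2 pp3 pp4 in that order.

Op 1: fork(P0) -> P1. 3 ppages; refcounts: pp0:2 pp1:2 pp2:2
Op 2: read(P0, v0) -> 43. No state change.
Op 3: fork(P0) -> P2. 3 ppages; refcounts: pp0:3 pp1:3 pp2:3
Op 4: write(P2, v2, 172). refcount(pp2)=3>1 -> COPY to pp3. 4 ppages; refcounts: pp0:3 pp1:3 pp2:2 pp3:1
Op 5: write(P0, v1, 131). refcount(pp1)=3>1 -> COPY to pp4. 5 ppages; refcounts: pp0:3 pp1:2 pp2:2 pp3:1 pp4:1

Answer: 3 2 2 1 1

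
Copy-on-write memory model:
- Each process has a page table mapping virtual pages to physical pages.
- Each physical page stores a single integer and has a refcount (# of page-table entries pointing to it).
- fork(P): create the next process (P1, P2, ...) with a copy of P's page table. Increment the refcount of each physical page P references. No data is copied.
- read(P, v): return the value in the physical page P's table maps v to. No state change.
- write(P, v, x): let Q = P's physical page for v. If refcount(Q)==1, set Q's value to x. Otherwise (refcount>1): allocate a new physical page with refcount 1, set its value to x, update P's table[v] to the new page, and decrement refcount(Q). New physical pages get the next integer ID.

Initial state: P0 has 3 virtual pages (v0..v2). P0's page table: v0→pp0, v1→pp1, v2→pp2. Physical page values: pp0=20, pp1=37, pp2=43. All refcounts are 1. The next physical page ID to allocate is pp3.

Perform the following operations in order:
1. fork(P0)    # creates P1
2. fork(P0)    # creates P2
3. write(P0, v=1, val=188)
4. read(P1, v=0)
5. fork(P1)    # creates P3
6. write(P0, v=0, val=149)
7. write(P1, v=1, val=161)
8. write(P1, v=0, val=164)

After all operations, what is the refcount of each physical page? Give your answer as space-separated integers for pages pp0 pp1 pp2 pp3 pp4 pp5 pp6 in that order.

Op 1: fork(P0) -> P1. 3 ppages; refcounts: pp0:2 pp1:2 pp2:2
Op 2: fork(P0) -> P2. 3 ppages; refcounts: pp0:3 pp1:3 pp2:3
Op 3: write(P0, v1, 188). refcount(pp1)=3>1 -> COPY to pp3. 4 ppages; refcounts: pp0:3 pp1:2 pp2:3 pp3:1
Op 4: read(P1, v0) -> 20. No state change.
Op 5: fork(P1) -> P3. 4 ppages; refcounts: pp0:4 pp1:3 pp2:4 pp3:1
Op 6: write(P0, v0, 149). refcount(pp0)=4>1 -> COPY to pp4. 5 ppages; refcounts: pp0:3 pp1:3 pp2:4 pp3:1 pp4:1
Op 7: write(P1, v1, 161). refcount(pp1)=3>1 -> COPY to pp5. 6 ppages; refcounts: pp0:3 pp1:2 pp2:4 pp3:1 pp4:1 pp5:1
Op 8: write(P1, v0, 164). refcount(pp0)=3>1 -> COPY to pp6. 7 ppages; refcounts: pp0:2 pp1:2 pp2:4 pp3:1 pp4:1 pp5:1 pp6:1

Answer: 2 2 4 1 1 1 1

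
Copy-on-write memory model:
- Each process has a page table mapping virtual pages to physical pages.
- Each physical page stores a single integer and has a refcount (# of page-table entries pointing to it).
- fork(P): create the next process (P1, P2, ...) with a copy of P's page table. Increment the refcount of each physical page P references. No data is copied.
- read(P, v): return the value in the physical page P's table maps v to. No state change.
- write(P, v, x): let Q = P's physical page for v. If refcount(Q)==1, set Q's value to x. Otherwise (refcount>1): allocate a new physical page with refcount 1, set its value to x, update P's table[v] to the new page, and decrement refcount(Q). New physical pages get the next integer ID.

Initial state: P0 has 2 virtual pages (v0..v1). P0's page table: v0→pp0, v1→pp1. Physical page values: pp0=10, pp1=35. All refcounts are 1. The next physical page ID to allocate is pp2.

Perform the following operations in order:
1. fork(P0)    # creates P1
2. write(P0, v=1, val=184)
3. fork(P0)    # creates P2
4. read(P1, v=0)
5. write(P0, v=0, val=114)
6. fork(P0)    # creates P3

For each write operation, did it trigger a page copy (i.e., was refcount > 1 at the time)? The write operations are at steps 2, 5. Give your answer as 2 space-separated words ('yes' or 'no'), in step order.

Op 1: fork(P0) -> P1. 2 ppages; refcounts: pp0:2 pp1:2
Op 2: write(P0, v1, 184). refcount(pp1)=2>1 -> COPY to pp2. 3 ppages; refcounts: pp0:2 pp1:1 pp2:1
Op 3: fork(P0) -> P2. 3 ppages; refcounts: pp0:3 pp1:1 pp2:2
Op 4: read(P1, v0) -> 10. No state change.
Op 5: write(P0, v0, 114). refcount(pp0)=3>1 -> COPY to pp3. 4 ppages; refcounts: pp0:2 pp1:1 pp2:2 pp3:1
Op 6: fork(P0) -> P3. 4 ppages; refcounts: pp0:2 pp1:1 pp2:3 pp3:2

yes yes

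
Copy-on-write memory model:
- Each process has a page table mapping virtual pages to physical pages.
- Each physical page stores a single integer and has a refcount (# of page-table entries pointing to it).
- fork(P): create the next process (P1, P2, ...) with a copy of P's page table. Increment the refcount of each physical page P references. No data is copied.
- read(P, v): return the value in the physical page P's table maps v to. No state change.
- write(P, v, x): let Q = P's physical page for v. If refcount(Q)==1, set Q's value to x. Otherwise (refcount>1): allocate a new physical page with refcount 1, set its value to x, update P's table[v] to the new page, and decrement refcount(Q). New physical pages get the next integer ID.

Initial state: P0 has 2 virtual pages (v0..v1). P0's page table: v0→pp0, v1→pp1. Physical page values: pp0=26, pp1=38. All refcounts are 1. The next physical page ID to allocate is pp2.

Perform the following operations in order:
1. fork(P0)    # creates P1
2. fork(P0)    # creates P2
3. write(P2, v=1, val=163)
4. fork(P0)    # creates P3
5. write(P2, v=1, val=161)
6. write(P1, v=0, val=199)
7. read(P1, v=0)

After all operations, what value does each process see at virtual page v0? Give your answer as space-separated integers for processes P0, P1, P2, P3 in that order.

Answer: 26 199 26 26

Derivation:
Op 1: fork(P0) -> P1. 2 ppages; refcounts: pp0:2 pp1:2
Op 2: fork(P0) -> P2. 2 ppages; refcounts: pp0:3 pp1:3
Op 3: write(P2, v1, 163). refcount(pp1)=3>1 -> COPY to pp2. 3 ppages; refcounts: pp0:3 pp1:2 pp2:1
Op 4: fork(P0) -> P3. 3 ppages; refcounts: pp0:4 pp1:3 pp2:1
Op 5: write(P2, v1, 161). refcount(pp2)=1 -> write in place. 3 ppages; refcounts: pp0:4 pp1:3 pp2:1
Op 6: write(P1, v0, 199). refcount(pp0)=4>1 -> COPY to pp3. 4 ppages; refcounts: pp0:3 pp1:3 pp2:1 pp3:1
Op 7: read(P1, v0) -> 199. No state change.
P0: v0 -> pp0 = 26
P1: v0 -> pp3 = 199
P2: v0 -> pp0 = 26
P3: v0 -> pp0 = 26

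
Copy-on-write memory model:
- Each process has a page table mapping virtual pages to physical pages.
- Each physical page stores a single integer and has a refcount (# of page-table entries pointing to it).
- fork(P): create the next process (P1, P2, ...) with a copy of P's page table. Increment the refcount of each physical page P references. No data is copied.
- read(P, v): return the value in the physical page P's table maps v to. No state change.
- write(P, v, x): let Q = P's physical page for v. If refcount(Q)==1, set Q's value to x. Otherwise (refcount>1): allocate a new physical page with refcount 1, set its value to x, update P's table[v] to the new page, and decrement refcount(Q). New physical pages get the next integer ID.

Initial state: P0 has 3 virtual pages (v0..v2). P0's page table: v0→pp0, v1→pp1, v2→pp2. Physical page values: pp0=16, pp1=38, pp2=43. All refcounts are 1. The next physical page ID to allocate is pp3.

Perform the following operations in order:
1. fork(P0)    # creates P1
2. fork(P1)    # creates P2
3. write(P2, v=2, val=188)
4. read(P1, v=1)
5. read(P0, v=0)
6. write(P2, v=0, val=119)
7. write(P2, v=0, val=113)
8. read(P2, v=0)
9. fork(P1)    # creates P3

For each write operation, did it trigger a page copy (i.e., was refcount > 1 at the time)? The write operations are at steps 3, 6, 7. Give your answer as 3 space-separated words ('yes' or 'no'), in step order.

Op 1: fork(P0) -> P1. 3 ppages; refcounts: pp0:2 pp1:2 pp2:2
Op 2: fork(P1) -> P2. 3 ppages; refcounts: pp0:3 pp1:3 pp2:3
Op 3: write(P2, v2, 188). refcount(pp2)=3>1 -> COPY to pp3. 4 ppages; refcounts: pp0:3 pp1:3 pp2:2 pp3:1
Op 4: read(P1, v1) -> 38. No state change.
Op 5: read(P0, v0) -> 16. No state change.
Op 6: write(P2, v0, 119). refcount(pp0)=3>1 -> COPY to pp4. 5 ppages; refcounts: pp0:2 pp1:3 pp2:2 pp3:1 pp4:1
Op 7: write(P2, v0, 113). refcount(pp4)=1 -> write in place. 5 ppages; refcounts: pp0:2 pp1:3 pp2:2 pp3:1 pp4:1
Op 8: read(P2, v0) -> 113. No state change.
Op 9: fork(P1) -> P3. 5 ppages; refcounts: pp0:3 pp1:4 pp2:3 pp3:1 pp4:1

yes yes no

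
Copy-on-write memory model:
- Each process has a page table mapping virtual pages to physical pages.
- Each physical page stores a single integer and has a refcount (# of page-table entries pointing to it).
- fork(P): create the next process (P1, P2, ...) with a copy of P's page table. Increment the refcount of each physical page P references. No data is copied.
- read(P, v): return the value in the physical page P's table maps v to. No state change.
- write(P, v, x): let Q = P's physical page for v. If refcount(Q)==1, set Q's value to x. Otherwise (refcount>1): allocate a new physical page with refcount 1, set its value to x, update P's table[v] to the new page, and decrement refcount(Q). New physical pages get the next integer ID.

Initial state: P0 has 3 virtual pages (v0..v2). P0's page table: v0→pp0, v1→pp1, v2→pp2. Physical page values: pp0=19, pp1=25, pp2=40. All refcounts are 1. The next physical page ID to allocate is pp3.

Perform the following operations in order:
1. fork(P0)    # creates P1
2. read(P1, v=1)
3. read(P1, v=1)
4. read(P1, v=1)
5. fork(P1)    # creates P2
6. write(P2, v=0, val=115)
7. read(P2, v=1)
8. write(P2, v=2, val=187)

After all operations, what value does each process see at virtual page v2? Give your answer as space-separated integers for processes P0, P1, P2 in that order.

Op 1: fork(P0) -> P1. 3 ppages; refcounts: pp0:2 pp1:2 pp2:2
Op 2: read(P1, v1) -> 25. No state change.
Op 3: read(P1, v1) -> 25. No state change.
Op 4: read(P1, v1) -> 25. No state change.
Op 5: fork(P1) -> P2. 3 ppages; refcounts: pp0:3 pp1:3 pp2:3
Op 6: write(P2, v0, 115). refcount(pp0)=3>1 -> COPY to pp3. 4 ppages; refcounts: pp0:2 pp1:3 pp2:3 pp3:1
Op 7: read(P2, v1) -> 25. No state change.
Op 8: write(P2, v2, 187). refcount(pp2)=3>1 -> COPY to pp4. 5 ppages; refcounts: pp0:2 pp1:3 pp2:2 pp3:1 pp4:1
P0: v2 -> pp2 = 40
P1: v2 -> pp2 = 40
P2: v2 -> pp4 = 187

Answer: 40 40 187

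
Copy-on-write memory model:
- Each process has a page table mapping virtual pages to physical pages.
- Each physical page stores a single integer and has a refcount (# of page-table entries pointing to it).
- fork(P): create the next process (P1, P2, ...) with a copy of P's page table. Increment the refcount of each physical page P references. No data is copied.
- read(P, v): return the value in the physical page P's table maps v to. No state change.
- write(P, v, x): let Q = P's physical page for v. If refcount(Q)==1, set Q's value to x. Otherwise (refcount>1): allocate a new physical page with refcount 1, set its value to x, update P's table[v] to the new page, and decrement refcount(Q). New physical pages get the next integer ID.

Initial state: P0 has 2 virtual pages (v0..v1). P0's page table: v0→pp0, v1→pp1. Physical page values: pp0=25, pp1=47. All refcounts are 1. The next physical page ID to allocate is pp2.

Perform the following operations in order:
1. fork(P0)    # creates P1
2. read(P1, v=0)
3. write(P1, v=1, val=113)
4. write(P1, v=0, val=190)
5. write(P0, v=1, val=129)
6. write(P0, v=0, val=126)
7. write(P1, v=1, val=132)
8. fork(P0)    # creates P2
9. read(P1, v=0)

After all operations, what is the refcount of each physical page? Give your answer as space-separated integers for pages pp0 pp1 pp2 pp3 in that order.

Op 1: fork(P0) -> P1. 2 ppages; refcounts: pp0:2 pp1:2
Op 2: read(P1, v0) -> 25. No state change.
Op 3: write(P1, v1, 113). refcount(pp1)=2>1 -> COPY to pp2. 3 ppages; refcounts: pp0:2 pp1:1 pp2:1
Op 4: write(P1, v0, 190). refcount(pp0)=2>1 -> COPY to pp3. 4 ppages; refcounts: pp0:1 pp1:1 pp2:1 pp3:1
Op 5: write(P0, v1, 129). refcount(pp1)=1 -> write in place. 4 ppages; refcounts: pp0:1 pp1:1 pp2:1 pp3:1
Op 6: write(P0, v0, 126). refcount(pp0)=1 -> write in place. 4 ppages; refcounts: pp0:1 pp1:1 pp2:1 pp3:1
Op 7: write(P1, v1, 132). refcount(pp2)=1 -> write in place. 4 ppages; refcounts: pp0:1 pp1:1 pp2:1 pp3:1
Op 8: fork(P0) -> P2. 4 ppages; refcounts: pp0:2 pp1:2 pp2:1 pp3:1
Op 9: read(P1, v0) -> 190. No state change.

Answer: 2 2 1 1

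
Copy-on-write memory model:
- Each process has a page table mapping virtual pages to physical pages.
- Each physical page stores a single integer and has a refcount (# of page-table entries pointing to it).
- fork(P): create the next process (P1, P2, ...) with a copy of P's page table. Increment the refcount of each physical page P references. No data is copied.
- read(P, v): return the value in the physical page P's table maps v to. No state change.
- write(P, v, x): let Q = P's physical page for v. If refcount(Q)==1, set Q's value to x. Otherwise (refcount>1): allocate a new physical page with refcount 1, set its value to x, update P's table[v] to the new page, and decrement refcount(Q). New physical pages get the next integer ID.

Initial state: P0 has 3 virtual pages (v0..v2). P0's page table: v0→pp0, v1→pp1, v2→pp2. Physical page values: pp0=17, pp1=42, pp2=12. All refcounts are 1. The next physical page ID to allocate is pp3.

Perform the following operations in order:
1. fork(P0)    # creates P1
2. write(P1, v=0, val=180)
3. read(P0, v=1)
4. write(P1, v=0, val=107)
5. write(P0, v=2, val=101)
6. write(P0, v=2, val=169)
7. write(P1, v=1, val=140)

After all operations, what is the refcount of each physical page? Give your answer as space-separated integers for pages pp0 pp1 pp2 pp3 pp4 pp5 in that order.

Answer: 1 1 1 1 1 1

Derivation:
Op 1: fork(P0) -> P1. 3 ppages; refcounts: pp0:2 pp1:2 pp2:2
Op 2: write(P1, v0, 180). refcount(pp0)=2>1 -> COPY to pp3. 4 ppages; refcounts: pp0:1 pp1:2 pp2:2 pp3:1
Op 3: read(P0, v1) -> 42. No state change.
Op 4: write(P1, v0, 107). refcount(pp3)=1 -> write in place. 4 ppages; refcounts: pp0:1 pp1:2 pp2:2 pp3:1
Op 5: write(P0, v2, 101). refcount(pp2)=2>1 -> COPY to pp4. 5 ppages; refcounts: pp0:1 pp1:2 pp2:1 pp3:1 pp4:1
Op 6: write(P0, v2, 169). refcount(pp4)=1 -> write in place. 5 ppages; refcounts: pp0:1 pp1:2 pp2:1 pp3:1 pp4:1
Op 7: write(P1, v1, 140). refcount(pp1)=2>1 -> COPY to pp5. 6 ppages; refcounts: pp0:1 pp1:1 pp2:1 pp3:1 pp4:1 pp5:1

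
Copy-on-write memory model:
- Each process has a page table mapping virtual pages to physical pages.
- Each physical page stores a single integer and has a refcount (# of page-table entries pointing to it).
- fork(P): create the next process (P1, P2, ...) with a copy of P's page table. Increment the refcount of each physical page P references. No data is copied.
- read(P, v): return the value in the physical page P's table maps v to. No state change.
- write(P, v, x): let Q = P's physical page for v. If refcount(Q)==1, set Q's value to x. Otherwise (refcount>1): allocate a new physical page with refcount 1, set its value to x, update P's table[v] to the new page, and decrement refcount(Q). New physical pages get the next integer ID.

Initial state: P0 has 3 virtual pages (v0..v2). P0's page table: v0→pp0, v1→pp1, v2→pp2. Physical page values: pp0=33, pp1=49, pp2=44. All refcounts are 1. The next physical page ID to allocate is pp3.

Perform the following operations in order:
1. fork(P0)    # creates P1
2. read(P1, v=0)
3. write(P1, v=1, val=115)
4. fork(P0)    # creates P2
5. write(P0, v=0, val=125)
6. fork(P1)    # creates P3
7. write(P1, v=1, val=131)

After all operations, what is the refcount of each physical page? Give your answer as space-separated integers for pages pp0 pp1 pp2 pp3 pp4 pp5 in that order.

Op 1: fork(P0) -> P1. 3 ppages; refcounts: pp0:2 pp1:2 pp2:2
Op 2: read(P1, v0) -> 33. No state change.
Op 3: write(P1, v1, 115). refcount(pp1)=2>1 -> COPY to pp3. 4 ppages; refcounts: pp0:2 pp1:1 pp2:2 pp3:1
Op 4: fork(P0) -> P2. 4 ppages; refcounts: pp0:3 pp1:2 pp2:3 pp3:1
Op 5: write(P0, v0, 125). refcount(pp0)=3>1 -> COPY to pp4. 5 ppages; refcounts: pp0:2 pp1:2 pp2:3 pp3:1 pp4:1
Op 6: fork(P1) -> P3. 5 ppages; refcounts: pp0:3 pp1:2 pp2:4 pp3:2 pp4:1
Op 7: write(P1, v1, 131). refcount(pp3)=2>1 -> COPY to pp5. 6 ppages; refcounts: pp0:3 pp1:2 pp2:4 pp3:1 pp4:1 pp5:1

Answer: 3 2 4 1 1 1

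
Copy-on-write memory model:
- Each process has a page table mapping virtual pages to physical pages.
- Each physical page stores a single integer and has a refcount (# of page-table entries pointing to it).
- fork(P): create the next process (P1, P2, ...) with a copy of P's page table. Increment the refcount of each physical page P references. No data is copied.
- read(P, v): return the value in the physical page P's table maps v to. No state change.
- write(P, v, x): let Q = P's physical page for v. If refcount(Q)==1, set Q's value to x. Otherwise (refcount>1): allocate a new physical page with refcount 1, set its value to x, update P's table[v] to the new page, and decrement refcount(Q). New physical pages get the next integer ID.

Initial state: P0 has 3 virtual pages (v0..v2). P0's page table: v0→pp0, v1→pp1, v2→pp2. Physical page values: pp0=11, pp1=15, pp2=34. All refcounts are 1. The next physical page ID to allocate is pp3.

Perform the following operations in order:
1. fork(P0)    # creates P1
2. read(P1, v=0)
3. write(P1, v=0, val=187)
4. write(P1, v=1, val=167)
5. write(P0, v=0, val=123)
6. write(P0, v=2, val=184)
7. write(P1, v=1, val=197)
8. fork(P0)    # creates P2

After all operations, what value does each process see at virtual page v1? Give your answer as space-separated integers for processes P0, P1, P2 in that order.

Op 1: fork(P0) -> P1. 3 ppages; refcounts: pp0:2 pp1:2 pp2:2
Op 2: read(P1, v0) -> 11. No state change.
Op 3: write(P1, v0, 187). refcount(pp0)=2>1 -> COPY to pp3. 4 ppages; refcounts: pp0:1 pp1:2 pp2:2 pp3:1
Op 4: write(P1, v1, 167). refcount(pp1)=2>1 -> COPY to pp4. 5 ppages; refcounts: pp0:1 pp1:1 pp2:2 pp3:1 pp4:1
Op 5: write(P0, v0, 123). refcount(pp0)=1 -> write in place. 5 ppages; refcounts: pp0:1 pp1:1 pp2:2 pp3:1 pp4:1
Op 6: write(P0, v2, 184). refcount(pp2)=2>1 -> COPY to pp5. 6 ppages; refcounts: pp0:1 pp1:1 pp2:1 pp3:1 pp4:1 pp5:1
Op 7: write(P1, v1, 197). refcount(pp4)=1 -> write in place. 6 ppages; refcounts: pp0:1 pp1:1 pp2:1 pp3:1 pp4:1 pp5:1
Op 8: fork(P0) -> P2. 6 ppages; refcounts: pp0:2 pp1:2 pp2:1 pp3:1 pp4:1 pp5:2
P0: v1 -> pp1 = 15
P1: v1 -> pp4 = 197
P2: v1 -> pp1 = 15

Answer: 15 197 15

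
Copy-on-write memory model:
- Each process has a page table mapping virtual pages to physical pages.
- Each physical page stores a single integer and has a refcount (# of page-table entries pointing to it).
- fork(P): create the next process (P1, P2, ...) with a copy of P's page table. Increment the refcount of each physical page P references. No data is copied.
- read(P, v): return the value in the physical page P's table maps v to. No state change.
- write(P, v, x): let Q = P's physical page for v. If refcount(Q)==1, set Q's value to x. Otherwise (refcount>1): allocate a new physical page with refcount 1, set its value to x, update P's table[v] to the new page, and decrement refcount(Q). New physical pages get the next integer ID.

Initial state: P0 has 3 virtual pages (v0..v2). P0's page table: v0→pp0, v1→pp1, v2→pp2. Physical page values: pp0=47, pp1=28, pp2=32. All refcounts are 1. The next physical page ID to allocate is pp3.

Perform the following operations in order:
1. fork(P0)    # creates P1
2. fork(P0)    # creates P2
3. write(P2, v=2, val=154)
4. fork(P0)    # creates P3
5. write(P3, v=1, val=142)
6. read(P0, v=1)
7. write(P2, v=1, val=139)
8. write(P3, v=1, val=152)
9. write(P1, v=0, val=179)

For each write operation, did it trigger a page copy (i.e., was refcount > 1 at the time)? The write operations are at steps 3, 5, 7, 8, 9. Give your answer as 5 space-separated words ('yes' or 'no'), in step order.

Op 1: fork(P0) -> P1. 3 ppages; refcounts: pp0:2 pp1:2 pp2:2
Op 2: fork(P0) -> P2. 3 ppages; refcounts: pp0:3 pp1:3 pp2:3
Op 3: write(P2, v2, 154). refcount(pp2)=3>1 -> COPY to pp3. 4 ppages; refcounts: pp0:3 pp1:3 pp2:2 pp3:1
Op 4: fork(P0) -> P3. 4 ppages; refcounts: pp0:4 pp1:4 pp2:3 pp3:1
Op 5: write(P3, v1, 142). refcount(pp1)=4>1 -> COPY to pp4. 5 ppages; refcounts: pp0:4 pp1:3 pp2:3 pp3:1 pp4:1
Op 6: read(P0, v1) -> 28. No state change.
Op 7: write(P2, v1, 139). refcount(pp1)=3>1 -> COPY to pp5. 6 ppages; refcounts: pp0:4 pp1:2 pp2:3 pp3:1 pp4:1 pp5:1
Op 8: write(P3, v1, 152). refcount(pp4)=1 -> write in place. 6 ppages; refcounts: pp0:4 pp1:2 pp2:3 pp3:1 pp4:1 pp5:1
Op 9: write(P1, v0, 179). refcount(pp0)=4>1 -> COPY to pp6. 7 ppages; refcounts: pp0:3 pp1:2 pp2:3 pp3:1 pp4:1 pp5:1 pp6:1

yes yes yes no yes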